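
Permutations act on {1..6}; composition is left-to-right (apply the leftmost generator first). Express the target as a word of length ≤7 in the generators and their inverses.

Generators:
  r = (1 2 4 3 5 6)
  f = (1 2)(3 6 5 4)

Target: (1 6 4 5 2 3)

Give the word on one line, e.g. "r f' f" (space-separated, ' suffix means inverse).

r f' r f r'

  after r: (1 2 4 3 5 6)
  after f': (2 5 3 6)
  after r: (1 2 6 4 3)
  after f: (2 5 4 6 3)
  after r': (1 6 4 5 2 3)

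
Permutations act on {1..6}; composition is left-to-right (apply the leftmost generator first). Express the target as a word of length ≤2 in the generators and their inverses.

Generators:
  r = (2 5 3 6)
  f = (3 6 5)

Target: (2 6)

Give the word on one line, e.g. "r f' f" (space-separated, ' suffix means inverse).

f r'

  after f: (3 6 5)
  after r': (2 6)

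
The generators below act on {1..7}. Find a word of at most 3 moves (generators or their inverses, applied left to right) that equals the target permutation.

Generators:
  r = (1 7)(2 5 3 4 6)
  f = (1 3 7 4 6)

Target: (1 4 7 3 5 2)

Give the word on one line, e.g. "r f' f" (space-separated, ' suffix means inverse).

  after r': (1 7)(2 6 4 3 5)
  after f: (1 4 7 3 5 2)

r' f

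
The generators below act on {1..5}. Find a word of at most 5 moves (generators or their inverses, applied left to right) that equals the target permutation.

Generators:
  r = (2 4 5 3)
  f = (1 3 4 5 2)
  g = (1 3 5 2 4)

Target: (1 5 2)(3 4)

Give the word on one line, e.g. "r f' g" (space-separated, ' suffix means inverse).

r r g' f' r'

  after r: (2 4 5 3)
  after r: (2 5)(3 4)
  after g': (1 4)(2 3)
  after f': (1 3 5 4 2)
  after r': (1 5 2)(3 4)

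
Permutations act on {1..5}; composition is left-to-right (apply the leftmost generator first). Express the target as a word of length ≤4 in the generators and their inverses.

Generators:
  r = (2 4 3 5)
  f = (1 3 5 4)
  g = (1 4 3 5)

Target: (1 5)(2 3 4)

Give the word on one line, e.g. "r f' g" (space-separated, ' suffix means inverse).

  after g: (1 4 3 5)
  after r: (1 3 2 4 5)
  after r: (1 5)(2 3 4)

g r r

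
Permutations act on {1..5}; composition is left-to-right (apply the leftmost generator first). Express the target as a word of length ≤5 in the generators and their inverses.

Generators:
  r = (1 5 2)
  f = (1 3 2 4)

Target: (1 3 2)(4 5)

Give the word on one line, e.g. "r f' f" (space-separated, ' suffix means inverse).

r r f' r'

  after r: (1 5 2)
  after r: (1 2 5)
  after f': (1 3)(2 5 4)
  after r': (1 3 2)(4 5)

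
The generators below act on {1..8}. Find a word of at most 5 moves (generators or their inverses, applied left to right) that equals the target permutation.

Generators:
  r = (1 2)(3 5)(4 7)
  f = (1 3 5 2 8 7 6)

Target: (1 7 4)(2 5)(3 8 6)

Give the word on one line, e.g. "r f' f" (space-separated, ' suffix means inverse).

  after r': (1 2)(3 5)(4 7)
  after f: (1 8 7 4 6)(2 3)
  after f: (1 7 4)(2 5)(3 8 6)

r' f f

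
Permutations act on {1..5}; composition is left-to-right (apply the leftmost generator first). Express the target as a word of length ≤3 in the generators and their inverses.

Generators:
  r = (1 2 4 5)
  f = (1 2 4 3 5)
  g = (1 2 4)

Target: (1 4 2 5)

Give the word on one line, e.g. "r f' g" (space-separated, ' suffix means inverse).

g' g' r

  after g': (1 4 2)
  after g': (1 2 4)
  after r: (1 4 2 5)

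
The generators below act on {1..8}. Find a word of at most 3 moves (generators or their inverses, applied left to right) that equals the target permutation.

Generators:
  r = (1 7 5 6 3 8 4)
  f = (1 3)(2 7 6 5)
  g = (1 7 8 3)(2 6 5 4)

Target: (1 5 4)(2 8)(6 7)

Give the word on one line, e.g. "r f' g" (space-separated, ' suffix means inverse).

  after r: (1 7 5 6 3 8 4)
  after f: (1 6)(2 7)(3 8 4)
  after g: (1 5 4)(2 8)(6 7)

r f g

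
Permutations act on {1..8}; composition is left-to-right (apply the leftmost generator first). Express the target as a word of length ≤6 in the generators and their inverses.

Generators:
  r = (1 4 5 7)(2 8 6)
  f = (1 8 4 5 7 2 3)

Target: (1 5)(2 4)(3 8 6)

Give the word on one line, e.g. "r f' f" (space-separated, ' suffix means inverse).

f f r f r'

  after f: (1 8 4 5 7 2 3)
  after f: (1 4 7 3 8 5 2)
  after r: (1 5 8 7 3 6 2 4)
  after f: (1 7)(2 5 4 8)(3 6)
  after r': (1 5)(2 4)(3 8 6)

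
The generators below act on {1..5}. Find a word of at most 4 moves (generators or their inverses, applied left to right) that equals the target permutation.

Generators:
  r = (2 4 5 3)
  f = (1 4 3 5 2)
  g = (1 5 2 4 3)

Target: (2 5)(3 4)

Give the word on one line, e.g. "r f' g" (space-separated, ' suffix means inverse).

r' r'

  after r': (2 3 5 4)
  after r': (2 5)(3 4)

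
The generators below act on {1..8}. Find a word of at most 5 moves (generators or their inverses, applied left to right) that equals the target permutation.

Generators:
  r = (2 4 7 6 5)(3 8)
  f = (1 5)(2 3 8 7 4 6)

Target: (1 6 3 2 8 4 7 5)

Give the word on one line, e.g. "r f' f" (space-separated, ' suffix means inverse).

  after r: (2 4 7 6 5)(3 8)
  after r: (2 7 5 4 6)
  after f: (1 5 6 3 8 7)(2 4)
  after r: (1 2 7)(6 8)
  after f': (1 6 3 2 8 4 7 5)

r r f r f'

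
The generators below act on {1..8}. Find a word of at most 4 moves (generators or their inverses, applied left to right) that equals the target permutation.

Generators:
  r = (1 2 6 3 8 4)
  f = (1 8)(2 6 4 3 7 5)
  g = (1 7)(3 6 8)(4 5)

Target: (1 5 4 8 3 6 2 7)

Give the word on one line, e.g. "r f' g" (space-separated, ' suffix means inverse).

r' g g g

  after r': (1 4 8 3 6 2)
  after g: (1 5 4 3 8 6 2 7)
  after g: (1 4 6 2)
  after g: (1 5 4 8 3 6 2 7)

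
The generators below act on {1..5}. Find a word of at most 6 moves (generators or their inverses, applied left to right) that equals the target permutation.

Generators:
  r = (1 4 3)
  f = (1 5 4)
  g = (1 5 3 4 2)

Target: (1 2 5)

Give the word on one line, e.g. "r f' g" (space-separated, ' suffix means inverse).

g r f g r

  after g: (1 5 3 4 2)
  after r: (1 5)(2 4)
  after f: (1 4 2)
  after g: (1 2 5 3 4)
  after r: (1 2 5)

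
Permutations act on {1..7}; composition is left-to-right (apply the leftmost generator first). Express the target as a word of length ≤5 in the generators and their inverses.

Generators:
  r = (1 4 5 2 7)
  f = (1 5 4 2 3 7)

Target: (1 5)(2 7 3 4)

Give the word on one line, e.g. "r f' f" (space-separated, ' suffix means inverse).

f r' r' f

  after f: (1 5 4 2 3 7)
  after r': (1 4 5)(2 3)
  after r': (2 3 5 7)
  after f: (1 5)(2 7 3 4)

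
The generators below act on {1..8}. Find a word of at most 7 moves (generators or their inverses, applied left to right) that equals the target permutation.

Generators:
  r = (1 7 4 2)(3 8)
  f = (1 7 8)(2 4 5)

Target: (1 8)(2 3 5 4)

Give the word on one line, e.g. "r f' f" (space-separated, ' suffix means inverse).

  after r: (1 7 4 2)(3 8)
  after f': (2 8 3 7)(4 5)
  after r: (1 7)(2 3 4 5)
  after f': (2 3)(7 8)
  after f': (1 8)(2 3 5 4)

r f' r f' f'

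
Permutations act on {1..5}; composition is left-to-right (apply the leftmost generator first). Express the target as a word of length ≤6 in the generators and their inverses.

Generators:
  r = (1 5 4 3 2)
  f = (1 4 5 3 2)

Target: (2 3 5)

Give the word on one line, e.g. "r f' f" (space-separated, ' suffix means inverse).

f' r' f f

  after f': (1 2 3 5 4)
  after r': (1 3)(2 4)
  after f: (1 2 5 3 4)
  after f: (2 3 5)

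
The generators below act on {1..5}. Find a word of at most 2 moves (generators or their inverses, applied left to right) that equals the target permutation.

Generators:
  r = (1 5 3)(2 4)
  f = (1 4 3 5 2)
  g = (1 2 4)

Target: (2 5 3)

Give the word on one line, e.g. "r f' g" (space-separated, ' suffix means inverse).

  after f': (1 2 5 3 4)
  after g': (2 5 3)

f' g'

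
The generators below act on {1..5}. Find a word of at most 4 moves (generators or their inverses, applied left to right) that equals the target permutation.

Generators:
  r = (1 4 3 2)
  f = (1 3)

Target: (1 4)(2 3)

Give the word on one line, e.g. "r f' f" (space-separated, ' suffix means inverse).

  after f': (1 3)
  after r': (1 4)(2 3)

f' r'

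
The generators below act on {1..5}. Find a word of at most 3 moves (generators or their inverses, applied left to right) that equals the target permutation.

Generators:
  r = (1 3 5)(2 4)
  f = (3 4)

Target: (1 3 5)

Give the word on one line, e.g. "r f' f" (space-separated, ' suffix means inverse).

r' r'

  after r': (1 5 3)(2 4)
  after r': (1 3 5)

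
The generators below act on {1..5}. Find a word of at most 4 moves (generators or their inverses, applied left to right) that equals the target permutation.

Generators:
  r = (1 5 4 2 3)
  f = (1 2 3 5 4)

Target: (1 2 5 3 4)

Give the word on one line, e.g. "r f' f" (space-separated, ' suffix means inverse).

f' r r f'

  after f': (1 4 5 3 2)
  after r: (1 2 5)
  after r: (1 3)(2 4)
  after f': (1 2 5 3 4)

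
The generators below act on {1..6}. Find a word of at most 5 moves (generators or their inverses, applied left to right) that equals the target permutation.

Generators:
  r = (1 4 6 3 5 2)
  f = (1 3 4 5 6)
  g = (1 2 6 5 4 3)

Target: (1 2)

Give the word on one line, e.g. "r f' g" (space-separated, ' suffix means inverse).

r' f f

  after r': (1 2 5 3 6 4)
  after f: (1 2 6 5 4 3)
  after f: (1 2)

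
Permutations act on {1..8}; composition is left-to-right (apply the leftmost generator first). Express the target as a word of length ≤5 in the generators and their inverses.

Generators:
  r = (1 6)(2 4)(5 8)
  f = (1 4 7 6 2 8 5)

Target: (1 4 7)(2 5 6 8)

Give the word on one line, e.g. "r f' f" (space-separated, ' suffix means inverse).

r' f' f' r r

  after r': (1 6)(2 4)(5 8)
  after f': (1 7 4 6 5 2)
  after f': (1 4 7)(2 5 6 8)
  after r: (1 2 8 4 7 6 5)
  after r: (1 4 7)(2 5 6 8)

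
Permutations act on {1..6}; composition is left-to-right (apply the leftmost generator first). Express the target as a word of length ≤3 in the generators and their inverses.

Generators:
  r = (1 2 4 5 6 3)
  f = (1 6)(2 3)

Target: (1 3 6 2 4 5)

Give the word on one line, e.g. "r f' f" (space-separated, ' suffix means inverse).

  after r: (1 2 4 5 6 3)
  after f: (1 3 6 2 4 5)

r f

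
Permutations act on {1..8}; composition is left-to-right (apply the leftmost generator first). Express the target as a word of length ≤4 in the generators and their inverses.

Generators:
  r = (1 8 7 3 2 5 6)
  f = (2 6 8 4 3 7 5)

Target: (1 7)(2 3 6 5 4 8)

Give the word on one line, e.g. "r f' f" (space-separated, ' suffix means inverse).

  after r': (1 6 5 2 3 7 8)
  after r': (1 5 3 8 6 2 7)
  after f': (1 7)(2 3 6 5 4 8)

r' r' f'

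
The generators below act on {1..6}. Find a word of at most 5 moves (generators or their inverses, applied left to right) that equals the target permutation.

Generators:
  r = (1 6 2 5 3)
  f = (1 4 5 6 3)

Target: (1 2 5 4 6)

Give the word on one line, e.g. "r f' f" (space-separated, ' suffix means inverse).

  after f: (1 4 5 6 3)
  after r': (1 4 2 6 5)
  after f: (1 5 4 2 3)
  after r': (1 2 5 4 6)

f r' f r'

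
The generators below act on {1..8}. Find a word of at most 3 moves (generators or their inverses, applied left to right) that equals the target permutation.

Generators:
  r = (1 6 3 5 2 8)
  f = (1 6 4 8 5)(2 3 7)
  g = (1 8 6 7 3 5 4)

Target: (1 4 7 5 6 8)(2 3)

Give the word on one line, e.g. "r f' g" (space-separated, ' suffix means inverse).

  after f': (1 5 8 4 6)(2 7 3)
  after g: (1 4 7 5 6 8)(2 3)

f' g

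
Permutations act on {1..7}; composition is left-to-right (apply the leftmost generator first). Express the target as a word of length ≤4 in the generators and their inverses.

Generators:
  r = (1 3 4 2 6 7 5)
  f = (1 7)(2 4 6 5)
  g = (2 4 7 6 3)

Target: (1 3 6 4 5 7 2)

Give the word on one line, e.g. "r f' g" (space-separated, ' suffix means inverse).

r' f g' f

  after r': (1 5 7 6 2 4 3)
  after f: (1 2 6 4 3 7 5)
  after g': (1 3 4 6 2 7 5)
  after f: (1 3 6 4 5 7 2)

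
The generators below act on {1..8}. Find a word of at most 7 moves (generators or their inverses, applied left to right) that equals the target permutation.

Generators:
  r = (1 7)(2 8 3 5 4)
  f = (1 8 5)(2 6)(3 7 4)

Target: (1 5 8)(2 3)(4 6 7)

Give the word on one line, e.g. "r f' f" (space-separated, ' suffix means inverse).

  after f': (1 5 8)(2 6)(3 4 7)
  after r: (1 4)(2 6 8 7 5 3)
  after f: (1 3 6 5 7)(4 8)
  after r': (1 8 5)(2 4)(3 6)
  after f: (1 5 8)(2 3)(4 6 7)

f' r f r' f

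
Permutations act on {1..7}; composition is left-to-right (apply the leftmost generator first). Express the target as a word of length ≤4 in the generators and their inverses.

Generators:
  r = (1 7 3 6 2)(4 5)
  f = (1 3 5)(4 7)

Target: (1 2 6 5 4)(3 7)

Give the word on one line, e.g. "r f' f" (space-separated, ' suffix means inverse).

  after r': (1 2 6 3 7)(4 5)
  after f': (1 2 6)(3 4)(5 7)
  after f': (1 2 6 5 4)(3 7)

r' f' f'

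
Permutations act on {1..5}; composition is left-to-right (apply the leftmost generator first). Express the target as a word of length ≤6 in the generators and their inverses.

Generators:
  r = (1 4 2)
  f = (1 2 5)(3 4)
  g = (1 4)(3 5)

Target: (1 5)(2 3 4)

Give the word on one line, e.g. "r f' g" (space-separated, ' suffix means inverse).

  after r': (1 2 4)
  after f: (1 5)(2 3 4)
  after g: (1 3)(2 5 4)
  after g: (1 5)(2 3 4)

r' f g g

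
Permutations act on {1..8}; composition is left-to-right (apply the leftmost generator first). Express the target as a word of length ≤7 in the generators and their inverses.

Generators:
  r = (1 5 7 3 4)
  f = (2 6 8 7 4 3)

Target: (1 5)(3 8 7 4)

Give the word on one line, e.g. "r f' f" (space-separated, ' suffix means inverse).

r f r' f' r

  after r: (1 5 7 3 4)
  after f: (1 5 4)(2 6 8 7)
  after r': (2 6 8 5 3 7)
  after f': (3 8 5 4 7)
  after r: (1 5)(3 8 7 4)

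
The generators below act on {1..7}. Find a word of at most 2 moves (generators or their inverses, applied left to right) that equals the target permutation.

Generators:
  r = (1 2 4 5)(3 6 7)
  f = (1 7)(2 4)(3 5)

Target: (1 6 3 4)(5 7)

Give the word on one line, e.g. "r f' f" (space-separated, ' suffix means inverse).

  after f: (1 7)(2 4)(3 5)
  after r': (1 6 3 4)(5 7)

f r'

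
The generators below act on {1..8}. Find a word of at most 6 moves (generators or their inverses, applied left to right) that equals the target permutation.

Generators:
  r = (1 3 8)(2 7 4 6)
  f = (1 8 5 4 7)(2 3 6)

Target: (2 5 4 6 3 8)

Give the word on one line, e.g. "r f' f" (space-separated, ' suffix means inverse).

f r f r' r'

  after f: (1 8 5 4 7)(2 3 6)
  after r: (2 8 5 6 7 3)
  after f: (1 8 4 7 6)(2 5)
  after r': (1 3)(2 5 6 8 7 4)
  after r': (2 5 4 6 3 8)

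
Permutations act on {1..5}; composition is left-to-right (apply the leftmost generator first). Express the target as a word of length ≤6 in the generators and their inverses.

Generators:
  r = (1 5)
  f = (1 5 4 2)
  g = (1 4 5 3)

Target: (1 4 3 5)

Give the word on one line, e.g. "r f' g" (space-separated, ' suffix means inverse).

  after f': (1 2 4 5)
  after r: (1 2 4)
  after f: (4 5)
  after r: (1 5 4)
  after g': (1 4 3 5)

f' r f r g'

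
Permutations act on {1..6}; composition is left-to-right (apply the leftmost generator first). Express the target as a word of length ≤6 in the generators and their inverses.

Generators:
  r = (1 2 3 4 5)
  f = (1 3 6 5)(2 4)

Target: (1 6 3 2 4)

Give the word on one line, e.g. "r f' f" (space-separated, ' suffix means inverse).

f' f' r r

  after f': (1 5 6 3)(2 4)
  after f': (1 6)(3 5)
  after r: (1 6 2 3)(4 5)
  after r: (1 6 3 2 4)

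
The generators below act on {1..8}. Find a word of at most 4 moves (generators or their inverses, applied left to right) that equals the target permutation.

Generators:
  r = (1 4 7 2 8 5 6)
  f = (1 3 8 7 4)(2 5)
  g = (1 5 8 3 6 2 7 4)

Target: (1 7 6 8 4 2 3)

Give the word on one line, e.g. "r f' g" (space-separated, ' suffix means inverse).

f' r' f' r

  after f': (1 4 7 8 3)(2 5)
  after r': (2 8 3 6 5 7)
  after f': (1 4 7 5 8)(2 3 6)
  after r: (1 7 6 8 4 2 3)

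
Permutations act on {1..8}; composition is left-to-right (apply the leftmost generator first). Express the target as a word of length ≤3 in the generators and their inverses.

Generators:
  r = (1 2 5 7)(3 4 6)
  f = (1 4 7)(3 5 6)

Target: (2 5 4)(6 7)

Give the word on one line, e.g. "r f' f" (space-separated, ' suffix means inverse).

f' r

  after f': (1 7 4)(3 6 5)
  after r: (2 5 4)(6 7)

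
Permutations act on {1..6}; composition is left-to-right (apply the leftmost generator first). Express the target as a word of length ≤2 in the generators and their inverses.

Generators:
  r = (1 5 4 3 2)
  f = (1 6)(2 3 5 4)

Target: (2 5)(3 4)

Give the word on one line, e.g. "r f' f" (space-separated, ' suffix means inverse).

  after f: (1 6)(2 3 5 4)
  after f: (2 5)(3 4)

f f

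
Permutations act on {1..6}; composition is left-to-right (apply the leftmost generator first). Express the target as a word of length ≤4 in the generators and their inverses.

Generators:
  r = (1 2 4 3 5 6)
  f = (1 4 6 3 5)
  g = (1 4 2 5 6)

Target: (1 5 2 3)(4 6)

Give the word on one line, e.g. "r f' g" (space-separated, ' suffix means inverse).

g' f f

  after g': (1 6 5 2 4)
  after f: (1 3 5 2 6)
  after f: (1 5 2 3)(4 6)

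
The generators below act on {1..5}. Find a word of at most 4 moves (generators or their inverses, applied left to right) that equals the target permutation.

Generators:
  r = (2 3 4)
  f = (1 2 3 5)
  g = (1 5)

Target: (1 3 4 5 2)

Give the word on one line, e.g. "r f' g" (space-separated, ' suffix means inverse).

r' r' f' f'

  after r': (2 4 3)
  after r': (2 3 4)
  after f': (1 5 3 4)
  after f': (1 3 4 5 2)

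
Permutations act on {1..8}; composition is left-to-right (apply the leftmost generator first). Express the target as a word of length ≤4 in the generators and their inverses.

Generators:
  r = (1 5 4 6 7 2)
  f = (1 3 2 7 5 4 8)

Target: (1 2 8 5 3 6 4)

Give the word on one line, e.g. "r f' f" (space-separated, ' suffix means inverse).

f r' r' f

  after f: (1 3 2 7 5 4 8)
  after r': (1 3 7)(2 6 4 8)
  after r': (1 3 6 5)(2 4 8 7)
  after f: (1 2 8 5 3 6 4)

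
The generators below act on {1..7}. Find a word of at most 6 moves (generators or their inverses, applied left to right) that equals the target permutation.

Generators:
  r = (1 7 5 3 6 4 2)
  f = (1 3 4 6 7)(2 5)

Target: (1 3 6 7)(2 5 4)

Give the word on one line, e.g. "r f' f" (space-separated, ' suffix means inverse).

  after r': (1 2 4 6 3 5 7)
  after f': (1 5 6)(2 3)
  after f': (1 2)(3 5 4)(6 7)
  after r': (1 4 5 6)(3 7)
  after f': (1 3 6 7)(2 5 4)

r' f' f' r' f'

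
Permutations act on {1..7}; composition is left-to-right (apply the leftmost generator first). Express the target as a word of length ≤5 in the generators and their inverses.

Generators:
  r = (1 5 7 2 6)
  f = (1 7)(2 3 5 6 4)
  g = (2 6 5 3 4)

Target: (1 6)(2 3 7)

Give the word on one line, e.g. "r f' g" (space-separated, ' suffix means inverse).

f' r' g'

  after f': (1 7)(2 4 6 5 3)
  after r': (1 5 3 7 6)(2 4)
  after g': (1 6)(2 3 7)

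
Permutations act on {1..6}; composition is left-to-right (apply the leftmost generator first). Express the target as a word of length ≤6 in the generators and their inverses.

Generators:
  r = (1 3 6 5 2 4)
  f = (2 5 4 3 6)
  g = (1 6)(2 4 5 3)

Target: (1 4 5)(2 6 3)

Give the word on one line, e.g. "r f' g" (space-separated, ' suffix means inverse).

  after r: (1 3 6 5 2 4)
  after g': (1 5 3)(4 6)
  after r': (1 6 2 5)(3 4)
  after f': (1 3 5)
  after f': (1 4 5)(2 6 3)

r g' r' f' f'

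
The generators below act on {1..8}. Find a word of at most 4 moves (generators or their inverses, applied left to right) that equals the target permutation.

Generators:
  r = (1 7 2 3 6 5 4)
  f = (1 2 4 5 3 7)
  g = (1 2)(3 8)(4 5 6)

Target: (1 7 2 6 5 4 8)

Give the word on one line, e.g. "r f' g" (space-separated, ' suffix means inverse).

  after g': (1 2)(3 8)(4 6 5)
  after r': (1 7)(2 4 3 8)
  after g': (1 7 2 6 5 4 8)

g' r' g'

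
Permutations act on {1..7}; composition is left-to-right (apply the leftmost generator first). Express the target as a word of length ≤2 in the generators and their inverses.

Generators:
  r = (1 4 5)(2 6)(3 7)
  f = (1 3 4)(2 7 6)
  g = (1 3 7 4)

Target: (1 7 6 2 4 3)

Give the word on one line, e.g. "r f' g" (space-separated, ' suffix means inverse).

  after f: (1 3 4)(2 7 6)
  after g: (1 7 6 2 4 3)

f g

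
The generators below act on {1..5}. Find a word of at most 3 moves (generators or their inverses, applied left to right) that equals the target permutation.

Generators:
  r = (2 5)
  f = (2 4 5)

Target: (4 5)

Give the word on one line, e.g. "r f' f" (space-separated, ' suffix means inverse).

  after f': (2 5 4)
  after r': (4 5)

f' r'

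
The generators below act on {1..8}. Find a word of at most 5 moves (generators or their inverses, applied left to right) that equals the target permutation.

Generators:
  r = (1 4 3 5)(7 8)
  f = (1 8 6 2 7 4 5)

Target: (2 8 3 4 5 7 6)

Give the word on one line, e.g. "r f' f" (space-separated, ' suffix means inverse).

  after r: (1 4 3 5)(7 8)
  after f: (1 5 8 4 3)(2 7 6)
  after r: (2 8 3 4 5 7 6)

r f r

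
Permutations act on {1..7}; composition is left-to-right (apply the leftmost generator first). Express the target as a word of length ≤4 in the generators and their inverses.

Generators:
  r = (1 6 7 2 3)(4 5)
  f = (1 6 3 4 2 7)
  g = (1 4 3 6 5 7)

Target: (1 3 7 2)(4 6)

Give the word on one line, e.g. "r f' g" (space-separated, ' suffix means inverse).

  after g': (1 7 5 6 3 4)
  after f': (1 2 4 7 5)
  after g: (1 2 3 6 5 4)
  after r: (1 3 7 2)(4 6)

g' f' g r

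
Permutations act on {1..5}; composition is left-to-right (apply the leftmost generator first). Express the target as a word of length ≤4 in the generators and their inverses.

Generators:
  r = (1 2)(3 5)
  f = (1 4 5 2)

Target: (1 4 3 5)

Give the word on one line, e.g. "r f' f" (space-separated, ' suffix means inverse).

f r'

  after f: (1 4 5 2)
  after r': (1 4 3 5)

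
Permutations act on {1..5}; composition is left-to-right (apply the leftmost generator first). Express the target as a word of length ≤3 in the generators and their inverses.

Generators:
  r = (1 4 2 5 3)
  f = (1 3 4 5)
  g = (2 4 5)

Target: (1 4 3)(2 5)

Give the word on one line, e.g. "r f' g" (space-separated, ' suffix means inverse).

  after f': (1 5 4 3)
  after g: (1 2 4 3)
  after g: (1 4 3)(2 5)

f' g g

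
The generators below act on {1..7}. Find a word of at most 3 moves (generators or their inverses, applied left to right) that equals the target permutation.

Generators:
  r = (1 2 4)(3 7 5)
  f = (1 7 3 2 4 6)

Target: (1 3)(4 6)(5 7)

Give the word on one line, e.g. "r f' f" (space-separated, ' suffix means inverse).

f r r

  after f: (1 7 3 2 4 6)
  after r: (1 5 3 4 6 2)
  after r: (1 3)(4 6)(5 7)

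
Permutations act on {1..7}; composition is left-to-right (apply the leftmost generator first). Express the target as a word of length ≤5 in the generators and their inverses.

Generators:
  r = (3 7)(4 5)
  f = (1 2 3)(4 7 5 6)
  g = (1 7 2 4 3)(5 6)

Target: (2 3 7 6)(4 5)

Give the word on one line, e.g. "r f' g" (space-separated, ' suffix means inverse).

  after f': (1 3 2)(4 6 5 7)
  after r': (1 7 5 3 2)(4 6)
  after g': (2 3 7 6)(4 5)

f' r' g'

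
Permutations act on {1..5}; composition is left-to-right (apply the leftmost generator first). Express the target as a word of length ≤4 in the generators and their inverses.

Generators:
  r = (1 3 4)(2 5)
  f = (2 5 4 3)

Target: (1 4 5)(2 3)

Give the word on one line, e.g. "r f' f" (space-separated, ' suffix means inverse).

  after f: (2 5 4 3)
  after r: (1 3 5)
  after f': (1 4 5)(2 3)

f r f'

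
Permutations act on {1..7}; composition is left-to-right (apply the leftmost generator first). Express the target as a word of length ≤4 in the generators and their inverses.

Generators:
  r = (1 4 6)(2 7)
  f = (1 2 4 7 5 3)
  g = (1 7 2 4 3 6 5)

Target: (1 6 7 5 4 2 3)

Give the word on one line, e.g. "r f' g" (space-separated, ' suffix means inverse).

f' r g

  after f': (1 3 5 7 4 2)
  after r: (1 3 5 2 4 7 6)
  after g: (1 6 7 5 4 2 3)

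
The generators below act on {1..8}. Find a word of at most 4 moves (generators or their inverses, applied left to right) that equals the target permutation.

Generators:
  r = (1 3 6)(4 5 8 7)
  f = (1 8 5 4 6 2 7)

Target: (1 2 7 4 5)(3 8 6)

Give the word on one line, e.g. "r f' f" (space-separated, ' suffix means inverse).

  after r: (1 3 6)(4 5 8 7)
  after r: (1 6 3)(4 8)(5 7)
  after f: (1 2 7 4 5)(3 8 6)

r r f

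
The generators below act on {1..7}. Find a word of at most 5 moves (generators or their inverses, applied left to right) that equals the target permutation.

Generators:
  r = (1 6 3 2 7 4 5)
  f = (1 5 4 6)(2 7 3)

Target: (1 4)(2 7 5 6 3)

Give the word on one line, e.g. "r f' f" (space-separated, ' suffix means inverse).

r f f f

  after r: (1 6 3 2 7 4 5)
  after f: (2 3 7 6)
  after f: (1 5 4 6 7)
  after f: (1 4)(2 7 5 6 3)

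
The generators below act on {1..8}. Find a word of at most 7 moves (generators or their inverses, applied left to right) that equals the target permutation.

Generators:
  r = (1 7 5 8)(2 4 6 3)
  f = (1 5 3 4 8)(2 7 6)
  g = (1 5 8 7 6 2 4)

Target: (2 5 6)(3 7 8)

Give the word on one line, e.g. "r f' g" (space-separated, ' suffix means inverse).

  after r': (1 8 5 7)(2 3 6 4)
  after f: (2 4 7 5 6 8 3)
  after r': (1 8 6 5 4)
  after r': (1 5 2 3 6 7)(4 8)
  after f': (2 5 6)(3 7 8)

r' f r' r' f'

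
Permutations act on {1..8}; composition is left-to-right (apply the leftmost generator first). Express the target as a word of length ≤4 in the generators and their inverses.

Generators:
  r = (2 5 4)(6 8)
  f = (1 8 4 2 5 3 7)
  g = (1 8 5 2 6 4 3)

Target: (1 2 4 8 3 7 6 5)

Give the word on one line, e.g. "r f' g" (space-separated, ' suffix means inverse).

f g r'

  after f: (1 8 4 2 5 3 7)
  after g: (1 5)(3 7 8)(4 6)
  after r': (1 2 4 8 3 7 6 5)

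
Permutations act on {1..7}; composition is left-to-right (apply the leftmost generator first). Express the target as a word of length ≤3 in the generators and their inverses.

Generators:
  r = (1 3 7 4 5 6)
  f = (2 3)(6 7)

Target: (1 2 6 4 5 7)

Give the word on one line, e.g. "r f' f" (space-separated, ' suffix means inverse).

f' r f'

  after f': (2 3)(6 7)
  after r: (1 3 2 7)(4 5 6)
  after f': (1 2 6 4 5 7)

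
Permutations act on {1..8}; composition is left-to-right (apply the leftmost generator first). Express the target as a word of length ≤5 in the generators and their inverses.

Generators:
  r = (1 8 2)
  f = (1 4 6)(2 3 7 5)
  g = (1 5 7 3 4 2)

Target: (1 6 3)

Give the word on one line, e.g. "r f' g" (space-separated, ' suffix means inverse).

  after f': (1 6 4)(2 5 7 3)
  after r': (1 6 4 2 5 7 3 8)
  after g': (1 6 3 8 2)
  after r': (1 6 3)

f' r' g' r'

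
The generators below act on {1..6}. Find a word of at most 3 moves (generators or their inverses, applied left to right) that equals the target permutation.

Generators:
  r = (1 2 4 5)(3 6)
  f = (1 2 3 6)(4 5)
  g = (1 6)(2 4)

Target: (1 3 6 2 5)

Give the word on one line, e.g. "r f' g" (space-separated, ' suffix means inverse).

g r

  after g: (1 6)(2 4)
  after r: (1 3 6 2 5)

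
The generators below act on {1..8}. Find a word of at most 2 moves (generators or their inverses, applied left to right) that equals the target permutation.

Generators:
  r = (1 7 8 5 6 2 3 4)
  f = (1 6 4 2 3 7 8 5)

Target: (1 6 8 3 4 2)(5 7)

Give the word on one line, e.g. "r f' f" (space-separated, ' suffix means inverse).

r' f'

  after r': (1 4 3 2 6 5 8 7)
  after f': (1 6 8 3 4 2)(5 7)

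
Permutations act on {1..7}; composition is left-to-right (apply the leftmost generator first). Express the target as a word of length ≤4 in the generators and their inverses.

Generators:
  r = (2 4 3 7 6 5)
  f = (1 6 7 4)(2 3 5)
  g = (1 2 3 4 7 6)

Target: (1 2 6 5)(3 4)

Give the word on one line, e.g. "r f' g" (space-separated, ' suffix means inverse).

g' g' r' f'

  after g': (1 6 7 4 3 2)
  after g': (1 7 3)(2 6 4)
  after r': (1 3)(2 7 4 5 6)
  after f': (1 2 6 5)(3 4)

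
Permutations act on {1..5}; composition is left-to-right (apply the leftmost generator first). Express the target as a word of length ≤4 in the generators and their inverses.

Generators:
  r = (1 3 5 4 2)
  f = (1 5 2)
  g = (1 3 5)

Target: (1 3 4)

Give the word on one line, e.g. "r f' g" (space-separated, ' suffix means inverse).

f' r r

  after f': (1 2 5)
  after r: (2 4)(3 5)
  after r: (1 3 4)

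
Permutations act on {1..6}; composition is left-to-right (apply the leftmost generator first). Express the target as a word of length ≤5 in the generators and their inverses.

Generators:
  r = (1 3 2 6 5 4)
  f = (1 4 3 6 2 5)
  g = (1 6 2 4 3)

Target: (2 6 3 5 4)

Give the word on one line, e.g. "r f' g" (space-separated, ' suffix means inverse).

f' r' g'

  after f': (1 5 2 6 3 4)
  after r': (1 6)(3 5)
  after g': (2 6 3 5 4)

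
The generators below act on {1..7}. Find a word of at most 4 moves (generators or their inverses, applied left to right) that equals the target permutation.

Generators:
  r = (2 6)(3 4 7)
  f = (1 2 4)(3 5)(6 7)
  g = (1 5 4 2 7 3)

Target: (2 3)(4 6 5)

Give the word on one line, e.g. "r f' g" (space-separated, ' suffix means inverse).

f' g f'

  after f': (1 4 2)(3 5)(6 7)
  after g: (1 2 5)(3 4 7 6)
  after f': (2 3)(4 6 5)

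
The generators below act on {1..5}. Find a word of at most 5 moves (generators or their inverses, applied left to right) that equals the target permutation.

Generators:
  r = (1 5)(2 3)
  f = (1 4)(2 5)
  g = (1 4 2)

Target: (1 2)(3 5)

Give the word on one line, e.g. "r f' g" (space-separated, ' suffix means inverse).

  after f: (1 4)(2 5)
  after r': (1 4 5 3 2)
  after f': (2 4)(3 5)
  after g': (1 2)(3 5)

f r' f' g'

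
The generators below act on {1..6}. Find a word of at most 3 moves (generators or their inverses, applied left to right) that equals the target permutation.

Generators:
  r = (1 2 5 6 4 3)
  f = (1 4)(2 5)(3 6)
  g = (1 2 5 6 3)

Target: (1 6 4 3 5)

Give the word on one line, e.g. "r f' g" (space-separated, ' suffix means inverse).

f' r'

  after f': (1 4)(2 5)(3 6)
  after r': (1 6 4 3 5)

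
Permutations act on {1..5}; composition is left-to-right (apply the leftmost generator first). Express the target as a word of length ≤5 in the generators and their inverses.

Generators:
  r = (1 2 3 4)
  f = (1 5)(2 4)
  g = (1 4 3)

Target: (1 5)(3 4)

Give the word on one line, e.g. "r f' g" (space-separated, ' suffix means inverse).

  after f': (1 5)(2 4)
  after r': (1 5 4)(2 3)
  after r': (1 5 3)
  after g': (1 5 4)
  after g': (1 5)(3 4)

f' r' r' g' g'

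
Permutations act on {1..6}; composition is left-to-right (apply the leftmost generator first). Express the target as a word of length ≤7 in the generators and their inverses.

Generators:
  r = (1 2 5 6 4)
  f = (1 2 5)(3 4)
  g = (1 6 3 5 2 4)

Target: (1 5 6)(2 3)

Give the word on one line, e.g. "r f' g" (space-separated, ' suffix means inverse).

  after f': (1 5 2)(3 4)
  after r: (1 6 4 3)
  after g: (1 3 6)(2 4 5)
  after r': (1 3 5)(2 6 4)
  after g: (1 5 6)(2 3)

f' r g r' g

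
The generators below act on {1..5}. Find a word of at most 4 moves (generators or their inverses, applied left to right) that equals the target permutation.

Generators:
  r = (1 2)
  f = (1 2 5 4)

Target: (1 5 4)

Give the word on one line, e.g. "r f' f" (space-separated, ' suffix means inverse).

r' f

  after r': (1 2)
  after f: (1 5 4)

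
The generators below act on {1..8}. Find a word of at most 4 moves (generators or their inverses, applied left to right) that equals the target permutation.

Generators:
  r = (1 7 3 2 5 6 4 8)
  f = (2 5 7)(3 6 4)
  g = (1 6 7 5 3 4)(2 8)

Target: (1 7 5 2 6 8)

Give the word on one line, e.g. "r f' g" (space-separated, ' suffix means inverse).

  after r': (1 8 4 6 5 2 3 7)
  after g': (1 2 5 8 3 6 7 4)
  after f: (1 5 8 6 2 7 3 4)
  after g': (1 7 5 2 6 8)

r' g' f g'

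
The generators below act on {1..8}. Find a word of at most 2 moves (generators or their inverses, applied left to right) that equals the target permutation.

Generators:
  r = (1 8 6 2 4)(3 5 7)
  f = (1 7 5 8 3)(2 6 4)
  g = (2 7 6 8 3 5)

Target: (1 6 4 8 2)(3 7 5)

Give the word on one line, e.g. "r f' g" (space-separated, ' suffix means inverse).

  after r: (1 8 6 2 4)(3 5 7)
  after r: (1 6 4 8 2)(3 7 5)

r r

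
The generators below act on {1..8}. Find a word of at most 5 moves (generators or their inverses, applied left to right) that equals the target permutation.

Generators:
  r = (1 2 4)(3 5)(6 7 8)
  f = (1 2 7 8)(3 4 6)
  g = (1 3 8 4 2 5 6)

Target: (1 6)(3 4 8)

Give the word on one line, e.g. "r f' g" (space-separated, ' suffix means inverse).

  after f: (1 2 7 8)(3 4 6)
  after g': (1 4 5 2 7 3 8 6)
  after f': (1 3 7 6 8 4 5)
  after r: (1 5 2 4 3 8)
  after g: (1 6)(3 4 8)

f g' f' r g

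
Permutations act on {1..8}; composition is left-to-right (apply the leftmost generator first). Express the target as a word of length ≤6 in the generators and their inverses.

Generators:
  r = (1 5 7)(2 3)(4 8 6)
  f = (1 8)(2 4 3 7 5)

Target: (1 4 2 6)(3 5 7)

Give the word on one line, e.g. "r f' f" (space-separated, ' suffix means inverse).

f r f f r

  after f: (1 8)(2 4 3 7 5)
  after r: (1 6 4 2 8 5 3)
  after f: (1 6 3 8 2)(5 7)
  after f: (1 6 7 2 8 4 3)
  after r: (1 4 2 6)(3 5 7)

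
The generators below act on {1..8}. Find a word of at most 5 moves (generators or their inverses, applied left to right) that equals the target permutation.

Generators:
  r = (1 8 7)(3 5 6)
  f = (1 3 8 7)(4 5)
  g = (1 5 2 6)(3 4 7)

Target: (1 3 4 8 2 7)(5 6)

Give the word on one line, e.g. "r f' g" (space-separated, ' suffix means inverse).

  after r: (1 8 7)(3 5 6)
  after g': (1 8 4 3)(2 5)(6 7)
  after f: (1 7 6)(2 4 8 5)
  after g: (1 3 4 8 2 7)(5 6)

r g' f g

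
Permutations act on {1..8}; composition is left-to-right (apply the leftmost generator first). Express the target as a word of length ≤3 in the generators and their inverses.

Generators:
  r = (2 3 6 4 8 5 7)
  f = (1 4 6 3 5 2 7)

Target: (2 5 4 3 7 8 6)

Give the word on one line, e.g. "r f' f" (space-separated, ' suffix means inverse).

r' r'

  after r': (2 7 5 8 4 6 3)
  after r': (2 5 4 3 7 8 6)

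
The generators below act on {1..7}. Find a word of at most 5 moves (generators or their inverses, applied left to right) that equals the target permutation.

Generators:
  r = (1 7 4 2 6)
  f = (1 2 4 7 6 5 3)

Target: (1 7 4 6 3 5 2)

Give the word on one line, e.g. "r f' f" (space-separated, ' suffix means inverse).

r f' r'

  after r: (1 7 4 2 6)
  after f': (1 4)(2 7)(3 5 6)
  after r': (1 7 4 6 3 5 2)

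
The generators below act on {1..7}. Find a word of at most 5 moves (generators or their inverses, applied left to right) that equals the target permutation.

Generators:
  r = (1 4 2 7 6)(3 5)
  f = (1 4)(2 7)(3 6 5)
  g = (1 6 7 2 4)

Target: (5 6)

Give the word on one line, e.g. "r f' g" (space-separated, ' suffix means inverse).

f r g f'

  after f: (1 4)(2 7)(3 6 5)
  after r: (1 2 6 3)
  after g: (1 4)(2 7)(3 6)
  after f': (5 6)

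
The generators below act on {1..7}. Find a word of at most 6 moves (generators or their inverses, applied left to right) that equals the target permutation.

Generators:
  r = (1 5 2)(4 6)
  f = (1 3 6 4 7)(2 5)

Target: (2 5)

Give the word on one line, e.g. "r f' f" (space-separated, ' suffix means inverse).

f f f f f

  after f: (1 3 6 4 7)(2 5)
  after f: (1 6 7 3 4)
  after f: (1 4 3 7 6)(2 5)
  after f: (1 7 4 6 3)
  after f: (2 5)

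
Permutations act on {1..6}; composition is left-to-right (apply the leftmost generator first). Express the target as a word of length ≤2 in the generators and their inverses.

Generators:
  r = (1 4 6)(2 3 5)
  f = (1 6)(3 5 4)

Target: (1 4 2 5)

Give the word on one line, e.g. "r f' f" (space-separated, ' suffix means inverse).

  after f: (1 6)(3 5 4)
  after r': (1 4 2 5)

f r'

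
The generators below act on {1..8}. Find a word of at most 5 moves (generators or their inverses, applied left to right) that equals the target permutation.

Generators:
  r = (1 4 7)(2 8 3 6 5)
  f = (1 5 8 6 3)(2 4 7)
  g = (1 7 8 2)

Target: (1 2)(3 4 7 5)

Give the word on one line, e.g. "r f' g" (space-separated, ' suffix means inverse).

  after g: (1 7 8 2)
  after f: (1 2 5 8 4 7 6 3)
  after r: (1 8 7 5 3 4)
  after g: (1 2)(3 4 7 5)

g f r g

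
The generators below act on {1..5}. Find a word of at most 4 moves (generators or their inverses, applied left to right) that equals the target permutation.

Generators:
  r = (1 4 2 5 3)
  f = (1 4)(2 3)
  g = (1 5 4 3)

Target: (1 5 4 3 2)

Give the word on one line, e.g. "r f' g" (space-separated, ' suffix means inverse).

r' r'

  after r': (1 3 5 2 4)
  after r': (1 5 4 3 2)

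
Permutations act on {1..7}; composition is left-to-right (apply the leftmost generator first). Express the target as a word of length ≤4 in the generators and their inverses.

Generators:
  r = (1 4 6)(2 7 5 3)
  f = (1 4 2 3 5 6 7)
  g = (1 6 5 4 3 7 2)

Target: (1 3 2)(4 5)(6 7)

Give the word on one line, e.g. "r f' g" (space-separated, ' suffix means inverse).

f f g' g'

  after f: (1 4 2 3 5 6 7)
  after f: (1 2 5 7 4 3 6)
  after g': (1 7 5 3)(2 6)
  after g': (1 3 2)(4 5)(6 7)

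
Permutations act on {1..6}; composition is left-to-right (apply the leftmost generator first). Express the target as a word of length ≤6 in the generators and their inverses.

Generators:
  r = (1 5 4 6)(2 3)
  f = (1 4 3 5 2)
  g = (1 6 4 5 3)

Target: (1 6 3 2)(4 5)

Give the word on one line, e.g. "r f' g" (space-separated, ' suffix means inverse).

  after r': (1 6 4 5)(2 3)
  after r': (1 4)(5 6)
  after g': (1 6 4 3 5)
  after f: (1 6 3 2)(4 5)

r' r' g' f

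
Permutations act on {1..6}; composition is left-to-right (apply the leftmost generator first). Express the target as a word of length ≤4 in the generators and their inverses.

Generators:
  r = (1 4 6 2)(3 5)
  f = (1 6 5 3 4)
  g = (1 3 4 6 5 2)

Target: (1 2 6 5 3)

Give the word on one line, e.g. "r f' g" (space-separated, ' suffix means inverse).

r g f g

  after r: (1 4 6 2)(3 5)
  after g: (1 6)(2 3)(4 5)
  after f: (1 5)(2 4 3)
  after g: (1 2 6 5 3)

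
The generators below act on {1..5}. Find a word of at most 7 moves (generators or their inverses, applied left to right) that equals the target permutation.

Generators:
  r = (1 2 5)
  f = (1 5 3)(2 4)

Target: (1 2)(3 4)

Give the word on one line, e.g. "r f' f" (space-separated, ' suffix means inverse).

  after r: (1 2 5)
  after f: (1 4 2 3)
  after r': (1 4)(2 3 5)
  after r': (1 4 5)(2 3)
  after f: (1 2)(3 4)

r f r' r' f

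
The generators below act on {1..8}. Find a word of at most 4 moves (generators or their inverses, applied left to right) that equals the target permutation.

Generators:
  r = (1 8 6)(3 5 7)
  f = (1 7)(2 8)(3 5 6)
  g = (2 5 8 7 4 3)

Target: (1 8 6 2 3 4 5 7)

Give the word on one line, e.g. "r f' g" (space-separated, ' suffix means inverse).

  after f: (1 7)(2 8)(3 5 6)
  after r: (1 3 7 8 2 6 5)
  after g: (1 2 6 8 5)(3 4)
  after f: (1 8 6 2 3 4 5 7)

f r g f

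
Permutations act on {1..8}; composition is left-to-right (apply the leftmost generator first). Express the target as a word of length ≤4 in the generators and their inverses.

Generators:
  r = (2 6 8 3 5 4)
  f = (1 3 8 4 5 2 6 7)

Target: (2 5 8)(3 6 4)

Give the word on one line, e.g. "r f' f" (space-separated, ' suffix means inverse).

  after r': (2 4 5 3 8 6)
  after r': (2 5 8)(3 6 4)

r' r'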